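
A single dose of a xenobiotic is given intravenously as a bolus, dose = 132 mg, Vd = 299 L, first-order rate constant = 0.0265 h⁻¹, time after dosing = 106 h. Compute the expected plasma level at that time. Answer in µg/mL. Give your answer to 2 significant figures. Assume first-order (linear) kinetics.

C₀ = Dose / Vd = 132.0 / 299 = 0.4415 mg/L
C = C₀ · e^(−k·t) = 0.4415 × e^(−0.02650 × 106)
  = 0.4415 × 0.06027 = 0.02661 mg/L
(0.02661 mg/L = 0.02661 µg/mL)

0.027 µg/mL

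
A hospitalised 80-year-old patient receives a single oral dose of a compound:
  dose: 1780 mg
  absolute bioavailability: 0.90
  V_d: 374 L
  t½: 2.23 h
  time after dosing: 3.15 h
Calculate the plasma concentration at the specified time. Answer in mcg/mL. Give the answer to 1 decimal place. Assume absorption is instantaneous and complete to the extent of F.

Amount reaching circulation = F × Dose = 0.90 × 1780 = 1602 mg
C₀ = F·Dose / Vd = 1602 / 374 = 4.283 mg/L
k = ln2 / t½ = 0.693147 / 2.23 = 0.3108 h⁻¹
C = C₀ · e^(−k·t) = 4.283 × e^(−0.3108 × 3.15)
  = 4.283 × 0.3757 = 1.609 mg/L
(1.609 mg/L = 1.609 mcg/mL)

1.6 mcg/mL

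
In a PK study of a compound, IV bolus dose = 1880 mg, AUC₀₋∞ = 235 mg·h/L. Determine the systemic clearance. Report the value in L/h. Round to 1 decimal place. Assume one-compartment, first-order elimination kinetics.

8.0 L/h

CL = Dose / AUC = 1880 / 235 = 8.000 L/h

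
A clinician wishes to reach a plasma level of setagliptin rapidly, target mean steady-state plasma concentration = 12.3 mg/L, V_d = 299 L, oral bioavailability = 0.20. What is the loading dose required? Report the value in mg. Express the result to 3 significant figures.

LD = Css × Vd / F = 12.3 × 299 / 0.20 = 18390 mg

18400 mg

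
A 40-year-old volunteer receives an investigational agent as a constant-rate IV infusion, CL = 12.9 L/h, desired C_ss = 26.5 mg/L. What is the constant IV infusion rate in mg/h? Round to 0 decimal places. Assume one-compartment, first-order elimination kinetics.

At steady state, infusion rate R₀ = Css × CL = 26.5 × 12.90 = 341.9 mg/h

342 mg/h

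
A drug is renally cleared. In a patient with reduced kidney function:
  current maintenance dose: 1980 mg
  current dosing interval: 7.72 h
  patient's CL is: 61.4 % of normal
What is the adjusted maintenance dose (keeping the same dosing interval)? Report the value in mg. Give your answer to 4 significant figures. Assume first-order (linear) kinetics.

To keep the same average steady-state level, dosing rate must scale with clearance.
CL ratio = 61.4 / 100 = 0.6140
New dose (same interval) = 1980 × 0.6140 = 1216 mg

1216 mg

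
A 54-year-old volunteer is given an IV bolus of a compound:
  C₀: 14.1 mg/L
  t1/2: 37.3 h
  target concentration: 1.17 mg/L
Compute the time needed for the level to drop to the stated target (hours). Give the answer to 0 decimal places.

134 h

k = ln2 / t½ = 0.693147 / 37.3 = 0.01858 h⁻¹
t = ln(C₀ / C) / k = ln(14.10 / 1.17) / 0.01858
  = ln(12.05) / 0.01858 = 2.489 / 0.01858 = 134.0 h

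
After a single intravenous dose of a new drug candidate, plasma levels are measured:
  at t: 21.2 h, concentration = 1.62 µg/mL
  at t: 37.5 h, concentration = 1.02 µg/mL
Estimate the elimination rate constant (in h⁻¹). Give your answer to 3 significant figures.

0.0284 h⁻¹

k = ln(C₁/C₂) / (t₂ − t₁) = ln(1.62/1.02) / (37.5 − 21.2)
  = 0.4626 / 16.30 = 0.02838 h⁻¹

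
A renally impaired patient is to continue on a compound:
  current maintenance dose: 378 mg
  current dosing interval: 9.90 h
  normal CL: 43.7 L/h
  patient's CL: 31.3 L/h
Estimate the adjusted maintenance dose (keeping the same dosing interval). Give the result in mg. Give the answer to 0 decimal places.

To keep the same average steady-state level, dosing rate must scale with clearance.
CL ratio = 31.3 / 43.7 = 0.7162
New dose (same interval) = 378 × 0.7162 = 270.7 mg

271 mg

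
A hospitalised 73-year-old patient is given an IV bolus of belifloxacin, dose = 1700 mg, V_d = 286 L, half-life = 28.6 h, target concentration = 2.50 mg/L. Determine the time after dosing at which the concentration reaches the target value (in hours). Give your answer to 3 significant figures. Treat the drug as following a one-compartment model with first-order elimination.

C₀ = Dose / Vd = 1700 / 286 = 5.944 mg/L
k = ln2 / t½ = 0.693147 / 28.6 = 0.02424 h⁻¹
t = ln(C₀ / C) / k = ln(5.944 / 2.50) / 0.02424
  = ln(2.378) / 0.02424 = 0.8663 / 0.02424 = 35.74 h

35.7 h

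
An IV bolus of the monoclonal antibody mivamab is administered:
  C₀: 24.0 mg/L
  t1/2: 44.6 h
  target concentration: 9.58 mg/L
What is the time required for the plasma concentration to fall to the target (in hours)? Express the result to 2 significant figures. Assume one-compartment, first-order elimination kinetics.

k = ln2 / t½ = 0.693147 / 44.6 = 0.01554 h⁻¹
t = ln(C₀ / C) / k = ln(24.00 / 9.58) / 0.01554
  = ln(2.505) / 0.01554 = 0.9183 / 0.01554 = 59.09 h

59 h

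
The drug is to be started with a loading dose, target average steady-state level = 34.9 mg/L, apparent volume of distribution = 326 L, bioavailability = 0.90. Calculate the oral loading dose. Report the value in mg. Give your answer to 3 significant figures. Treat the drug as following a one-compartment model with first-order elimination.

LD = Css × Vd / F = 34.9 × 326 / 0.90 = 12640 mg

12600 mg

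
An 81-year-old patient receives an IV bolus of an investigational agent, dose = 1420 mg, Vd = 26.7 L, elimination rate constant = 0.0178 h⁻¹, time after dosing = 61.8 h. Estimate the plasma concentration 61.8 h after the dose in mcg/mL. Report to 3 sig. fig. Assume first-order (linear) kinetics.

C₀ = Dose / Vd = 1420 / 26.7 = 53.18 mg/L
C = C₀ · e^(−k·t) = 53.18 × e^(−0.01780 × 61.8)
  = 53.18 × 0.3329 = 17.70 mg/L
(17.70 mg/L = 17.70 mcg/mL)

17.7 mcg/mL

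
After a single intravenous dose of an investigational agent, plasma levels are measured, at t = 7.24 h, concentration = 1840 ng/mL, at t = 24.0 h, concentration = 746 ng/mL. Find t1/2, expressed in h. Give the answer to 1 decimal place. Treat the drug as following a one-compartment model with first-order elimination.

12.9 h

k = ln(C₁/C₂) / (t₂ − t₁) = ln(1840/746) / (24.0 − 7.24)
  = 0.9028 / 16.76 = 0.05387 h⁻¹
t½ = ln2 / k = 0.693147 / 0.05387 = 12.87 h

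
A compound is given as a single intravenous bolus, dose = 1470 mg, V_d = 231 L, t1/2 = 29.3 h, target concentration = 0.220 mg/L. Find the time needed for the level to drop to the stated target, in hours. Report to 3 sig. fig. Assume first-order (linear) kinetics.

C₀ = Dose / Vd = 1470 / 231 = 6.364 mg/L
k = ln2 / t½ = 0.693147 / 29.3 = 0.02366 h⁻¹
t = ln(C₀ / C) / k = ln(6.364 / 0.220) / 0.02366
  = ln(28.93) / 0.02366 = 3.365 / 0.02366 = 142.2 h

142 h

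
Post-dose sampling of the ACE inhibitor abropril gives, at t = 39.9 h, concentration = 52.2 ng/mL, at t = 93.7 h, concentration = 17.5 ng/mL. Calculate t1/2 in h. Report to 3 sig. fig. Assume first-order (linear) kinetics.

k = ln(C₁/C₂) / (t₂ − t₁) = ln(52.2/17.5) / (93.7 − 39.9)
  = 1.093 / 53.80 = 0.02032 h⁻¹
t½ = ln2 / k = 0.693147 / 0.02032 = 34.11 h

34.1 h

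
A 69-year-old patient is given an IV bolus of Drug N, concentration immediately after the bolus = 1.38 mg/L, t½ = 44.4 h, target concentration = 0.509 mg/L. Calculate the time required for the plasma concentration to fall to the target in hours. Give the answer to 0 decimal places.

k = ln2 / t½ = 0.693147 / 44.4 = 0.01561 h⁻¹
t = ln(C₀ / C) / k = ln(1.380 / 0.509) / 0.01561
  = ln(2.711) / 0.01561 = 0.9973 / 0.01561 = 63.89 h

64 h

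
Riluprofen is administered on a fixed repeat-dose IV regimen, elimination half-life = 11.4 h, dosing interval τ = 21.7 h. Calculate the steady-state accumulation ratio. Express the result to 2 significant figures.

1.4

k = ln2 / t½ = 0.693147 / 11.4 = 0.06080 h⁻¹
e^(−kτ) = e^(−0.06080 × 21.7) = 0.2673
Accumulation ratio R = 1 / (1 − e^(−kτ)) = 1 / (1 − 0.2673) = 1.365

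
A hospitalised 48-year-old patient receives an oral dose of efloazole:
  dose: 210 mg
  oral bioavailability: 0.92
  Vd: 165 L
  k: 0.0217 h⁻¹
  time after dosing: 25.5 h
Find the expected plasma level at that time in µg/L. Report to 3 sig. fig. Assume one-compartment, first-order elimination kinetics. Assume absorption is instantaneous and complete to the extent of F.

673 µg/L

Amount reaching circulation = F × Dose = 0.92 × 210.0 = 193.2 mg
C₀ = F·Dose / Vd = 193.2 / 165 = 1.171 mg/L
C = C₀ · e^(−k·t) = 1.171 × e^(−0.02170 × 25.5)
  = 1.171 × 0.5750 = 0.6733 mg/L
Convert: 0.6733 mg/L × 1000 = 673.3 µg/L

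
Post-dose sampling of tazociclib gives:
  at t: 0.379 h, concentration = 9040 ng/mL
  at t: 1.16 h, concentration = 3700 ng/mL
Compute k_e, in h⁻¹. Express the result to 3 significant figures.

k = ln(C₁/C₂) / (t₂ − t₁) = ln(9040/3700) / (1.16 − 0.379)
  = 0.8933 / 0.7810 = 1.144 h⁻¹

1.14 h⁻¹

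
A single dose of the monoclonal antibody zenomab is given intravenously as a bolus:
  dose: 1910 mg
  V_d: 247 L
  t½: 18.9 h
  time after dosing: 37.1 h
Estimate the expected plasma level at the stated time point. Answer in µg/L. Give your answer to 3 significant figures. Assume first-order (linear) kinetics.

1980 µg/L

C₀ = Dose / Vd = 1910 / 247 = 7.733 mg/L
k = ln2 / t½ = 0.693147 / 18.9 = 0.03667 h⁻¹
C = C₀ · e^(−k·t) = 7.733 × e^(−0.03667 × 37.1)
  = 7.733 × 0.2565 = 1.984 mg/L
Convert: 1.984 mg/L × 1000 = 1984 µg/L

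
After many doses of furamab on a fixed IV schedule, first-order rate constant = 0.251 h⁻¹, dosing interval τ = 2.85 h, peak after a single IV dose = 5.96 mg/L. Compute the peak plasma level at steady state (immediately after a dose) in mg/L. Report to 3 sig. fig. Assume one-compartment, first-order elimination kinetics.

e^(−kτ) = e^(−0.2510 × 2.85) = 0.4890
Accumulation ratio R = 1 / (1 − e^(−kτ)) = 1 / (1 − 0.4890) = 1.957
Steady-state peak = C₀ × R = 5.96 × 1.957 = 11.66 mg/L

11.7 mg/L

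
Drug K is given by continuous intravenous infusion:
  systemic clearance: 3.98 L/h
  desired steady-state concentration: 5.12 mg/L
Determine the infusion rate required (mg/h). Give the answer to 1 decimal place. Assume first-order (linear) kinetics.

At steady state, infusion rate R₀ = Css × CL = 5.12 × 3.980 = 20.38 mg/h

20.4 mg/h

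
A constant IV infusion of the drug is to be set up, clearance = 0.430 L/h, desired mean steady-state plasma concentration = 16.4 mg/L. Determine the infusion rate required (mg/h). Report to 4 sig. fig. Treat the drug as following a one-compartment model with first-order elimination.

7.052 mg/h

At steady state, infusion rate R₀ = Css × CL = 16.4 × 0.4300 = 7.052 mg/h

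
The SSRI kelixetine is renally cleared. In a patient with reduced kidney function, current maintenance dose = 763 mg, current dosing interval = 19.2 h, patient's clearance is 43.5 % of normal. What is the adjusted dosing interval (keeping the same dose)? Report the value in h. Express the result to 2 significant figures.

To keep the same average steady-state level, dosing rate must scale with clearance.
CL ratio = 43.5 / 100 = 0.4350
New interval (same dose) = 19.2 / 0.4350 = 44.14 h

44 h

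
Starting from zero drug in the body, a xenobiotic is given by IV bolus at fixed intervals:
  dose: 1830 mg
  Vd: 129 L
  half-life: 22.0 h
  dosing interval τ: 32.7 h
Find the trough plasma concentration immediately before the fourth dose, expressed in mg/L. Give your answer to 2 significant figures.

7.5 mg/L

C₀ per dose = Dose / Vd = 1830 / 129 = 14.19 mg/L
k = ln2 / t½ = 0.693147 / 22.0 = 0.03151 h⁻¹
Fraction remaining after one interval: r = e^(−kτ) = e^(−0.03151 × 32.7) = 0.3569
Before dose 4, 3 doses have been given (aged 1τ, 2τ, 3τ).
C_trough = C₀ × (r + r² + … + r^3) = C₀ × r(1−r^3)/(1−r)
        = 14.19 × 0.3569 × (1 − 0.04546) / (1 − 0.3569) = 7.517 mg/L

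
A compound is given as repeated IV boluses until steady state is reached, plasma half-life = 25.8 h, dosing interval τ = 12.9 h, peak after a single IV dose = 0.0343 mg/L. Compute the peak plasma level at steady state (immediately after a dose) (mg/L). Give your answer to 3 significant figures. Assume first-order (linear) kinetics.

k = ln2 / t½ = 0.693147 / 25.8 = 0.02687 h⁻¹
e^(−kτ) = e^(−0.02687 × 12.9) = 0.7071
Accumulation ratio R = 1 / (1 − e^(−kτ)) = 1 / (1 − 0.7071) = 3.414
Steady-state peak = C₀ × R = 0.0343 × 3.414 = 0.1171 mg/L

0.117 mg/L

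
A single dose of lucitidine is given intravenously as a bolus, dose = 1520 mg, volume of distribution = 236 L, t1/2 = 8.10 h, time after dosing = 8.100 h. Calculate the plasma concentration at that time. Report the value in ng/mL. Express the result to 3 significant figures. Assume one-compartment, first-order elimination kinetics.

C₀ = Dose / Vd = 1520 / 236 = 6.441 mg/L
k = ln2 / t½ = 0.693147 / 8.10 = 0.08557 h⁻¹
t / t½ = 8.100 / 8.10 = 1 half-lives
C = C₀ × (1/2)^1 = 6.441 × 0.5000 = 3.221 mg/L
Convert: 3.221 mg/L × 1000 = 3221 ng/mL

3220 ng/mL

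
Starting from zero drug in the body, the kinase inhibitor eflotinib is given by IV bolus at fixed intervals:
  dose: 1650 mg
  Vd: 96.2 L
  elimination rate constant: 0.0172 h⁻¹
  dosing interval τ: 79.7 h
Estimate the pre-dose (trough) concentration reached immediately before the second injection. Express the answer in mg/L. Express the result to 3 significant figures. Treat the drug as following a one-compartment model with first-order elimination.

4.35 mg/L

C₀ per dose = Dose / Vd = 1650 / 96.2 = 17.15 mg/L
Fraction remaining after one interval: r = e^(−kτ) = e^(−0.01720 × 79.7) = 0.2539
Before dose 2, 1 dose has been given (aged 1τ).
C_trough = C₀ × r = 17.15 × 0.2539 = 4.354 mg/L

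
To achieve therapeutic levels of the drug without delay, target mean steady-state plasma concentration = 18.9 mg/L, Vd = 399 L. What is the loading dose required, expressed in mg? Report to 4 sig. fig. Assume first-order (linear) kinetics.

7541 mg

LD = Css × Vd = 18.9 × 399 = 7541 mg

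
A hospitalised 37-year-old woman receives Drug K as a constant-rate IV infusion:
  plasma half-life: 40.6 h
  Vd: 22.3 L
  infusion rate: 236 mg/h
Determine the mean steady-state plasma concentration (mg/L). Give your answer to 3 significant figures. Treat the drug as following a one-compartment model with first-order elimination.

620 mg/L

k = ln2 / t½ = 0.693147 / 40.6 = 0.01707 h⁻¹
CL = k × Vd = 0.01707 × 22.3 = 0.3807 L/h
At steady state Css = R₀ / CL = 236 / 0.3807 = 619.9 mg/L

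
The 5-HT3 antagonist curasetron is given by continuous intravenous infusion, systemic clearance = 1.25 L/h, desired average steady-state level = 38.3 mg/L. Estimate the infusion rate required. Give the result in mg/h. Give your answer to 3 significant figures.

At steady state, infusion rate R₀ = Css × CL = 38.3 × 1.250 = 47.88 mg/h

47.9 mg/h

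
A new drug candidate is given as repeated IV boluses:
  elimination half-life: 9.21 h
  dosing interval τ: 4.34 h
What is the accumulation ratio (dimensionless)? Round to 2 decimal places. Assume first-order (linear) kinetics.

3.59

k = ln2 / t½ = 0.693147 / 9.21 = 0.07526 h⁻¹
e^(−kτ) = e^(−0.07526 × 4.34) = 0.7214
Accumulation ratio R = 1 / (1 − e^(−kτ)) = 1 / (1 − 0.7214) = 3.589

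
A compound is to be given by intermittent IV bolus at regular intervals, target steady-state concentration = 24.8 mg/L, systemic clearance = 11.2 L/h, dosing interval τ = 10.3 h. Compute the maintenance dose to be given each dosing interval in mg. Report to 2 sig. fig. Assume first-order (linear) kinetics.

At steady state, Dose/τ = Css × CL.
Dose = Css × CL × τ = 24.8 × 11.20 × 10.3 = 2861 mg

2900 mg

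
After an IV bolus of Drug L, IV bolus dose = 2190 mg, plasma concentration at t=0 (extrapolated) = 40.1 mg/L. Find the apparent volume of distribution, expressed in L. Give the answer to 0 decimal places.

55 L

Vd = Dose / C₀ = 2190 / 40.1 = 54.61 L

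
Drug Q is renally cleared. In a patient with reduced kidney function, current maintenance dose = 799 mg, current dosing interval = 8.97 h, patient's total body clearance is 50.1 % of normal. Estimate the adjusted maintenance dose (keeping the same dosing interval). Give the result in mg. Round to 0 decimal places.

400 mg

To keep the same average steady-state level, dosing rate must scale with clearance.
CL ratio = 50.1 / 100 = 0.5010
New dose (same interval) = 799 × 0.5010 = 400.3 mg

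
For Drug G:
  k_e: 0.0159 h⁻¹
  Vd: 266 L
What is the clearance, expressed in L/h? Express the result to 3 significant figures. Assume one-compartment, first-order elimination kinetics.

4.23 L/h

CL = k × Vd = 0.0159 × 266 = 4.229 L/h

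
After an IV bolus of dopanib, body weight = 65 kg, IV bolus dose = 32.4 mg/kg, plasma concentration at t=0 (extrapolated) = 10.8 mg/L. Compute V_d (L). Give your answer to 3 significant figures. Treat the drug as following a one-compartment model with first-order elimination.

195 L

Dose = 32.4 × 65 = 2106 mg
Vd = Dose / C₀ = 2106 / 10.8 = 195.0 L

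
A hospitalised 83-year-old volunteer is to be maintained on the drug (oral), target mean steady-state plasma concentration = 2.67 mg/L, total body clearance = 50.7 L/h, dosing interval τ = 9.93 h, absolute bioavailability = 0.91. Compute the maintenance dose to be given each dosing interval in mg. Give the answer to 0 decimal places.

1477 mg

At steady state, F × (Dose/τ) = Css × CL.
Dose = Css × CL × τ / F = 2.67 × 50.70 × 9.93 / 0.91 = 1477 mg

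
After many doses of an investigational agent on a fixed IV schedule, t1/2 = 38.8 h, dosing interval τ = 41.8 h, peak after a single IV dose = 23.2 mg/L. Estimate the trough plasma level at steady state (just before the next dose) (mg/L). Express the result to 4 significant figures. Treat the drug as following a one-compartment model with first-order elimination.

20.90 mg/L

k = ln2 / t½ = 0.693147 / 38.8 = 0.01786 h⁻¹
e^(−kτ) = e^(−0.01786 × 41.8) = 0.4740
Accumulation ratio R = 1 / (1 − e^(−kτ)) = 1 / (1 − 0.4740) = 1.901
Steady-state trough = C₀ × R × e^(−kτ) = 23.2 × 1.901 × 0.4740 = 20.90 mg/L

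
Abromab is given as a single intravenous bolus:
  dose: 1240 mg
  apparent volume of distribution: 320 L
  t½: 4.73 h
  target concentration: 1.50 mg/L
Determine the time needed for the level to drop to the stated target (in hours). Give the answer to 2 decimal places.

6.48 h

C₀ = Dose / Vd = 1240 / 320 = 3.875 mg/L
k = ln2 / t½ = 0.693147 / 4.73 = 0.1465 h⁻¹
t = ln(C₀ / C) / k = ln(3.875 / 1.50) / 0.1465
  = ln(2.583) / 0.1465 = 0.9490 / 0.1465 = 6.478 h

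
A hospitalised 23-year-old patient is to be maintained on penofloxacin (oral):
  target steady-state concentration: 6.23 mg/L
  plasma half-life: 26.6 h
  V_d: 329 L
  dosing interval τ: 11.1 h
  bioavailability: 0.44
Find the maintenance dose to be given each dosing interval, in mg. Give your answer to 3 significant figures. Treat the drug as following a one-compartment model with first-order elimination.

1350 mg

k = ln2 / t½ = 0.693147 / 26.6 = 0.02606 h⁻¹
CL = k × Vd = 0.02606 × 329 = 8.574 L/h
At steady state, F × (Dose/τ) = Css × CL.
Dose = Css × CL × τ / F = 6.23 × 8.574 × 11.1 / 0.44 = 1348 mg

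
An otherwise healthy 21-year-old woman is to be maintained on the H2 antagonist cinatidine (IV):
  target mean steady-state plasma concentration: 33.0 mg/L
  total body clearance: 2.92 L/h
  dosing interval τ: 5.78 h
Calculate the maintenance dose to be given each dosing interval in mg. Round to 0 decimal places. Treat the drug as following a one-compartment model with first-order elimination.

557 mg

At steady state, Dose/τ = Css × CL.
Dose = Css × CL × τ = 33.0 × 2.920 × 5.78 = 557.0 mg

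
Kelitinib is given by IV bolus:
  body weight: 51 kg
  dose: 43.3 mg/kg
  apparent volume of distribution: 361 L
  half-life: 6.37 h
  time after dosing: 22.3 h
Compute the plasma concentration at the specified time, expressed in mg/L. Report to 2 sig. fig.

0.54 mg/L

Total dose = 43.3 × 51 = 2208 mg
C₀ = Dose / Vd = 2208 / 361 = 6.116 mg/L
k = ln2 / t½ = 0.693147 / 6.37 = 0.1088 h⁻¹
C = C₀ · e^(−k·t) = 6.116 × e^(−0.1088 × 22.3)
  = 6.116 × 0.08837 = 0.5405 mg/L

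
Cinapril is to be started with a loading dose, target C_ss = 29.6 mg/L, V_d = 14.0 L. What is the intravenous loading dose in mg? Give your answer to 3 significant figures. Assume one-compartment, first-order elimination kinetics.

LD = Css × Vd = 29.6 × 14.0 = 414.4 mg

414 mg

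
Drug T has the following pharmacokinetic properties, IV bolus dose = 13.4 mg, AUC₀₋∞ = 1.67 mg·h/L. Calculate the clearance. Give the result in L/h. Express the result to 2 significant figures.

8.0 L/h

CL = Dose / AUC = 13.4 / 1.67 = 8.024 L/h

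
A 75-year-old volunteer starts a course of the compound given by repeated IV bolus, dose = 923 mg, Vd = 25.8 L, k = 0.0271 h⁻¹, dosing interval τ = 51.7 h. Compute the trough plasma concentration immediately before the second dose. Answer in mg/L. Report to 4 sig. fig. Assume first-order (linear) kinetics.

8.813 mg/L

C₀ per dose = Dose / Vd = 923 / 25.8 = 35.78 mg/L
Fraction remaining after one interval: r = e^(−kτ) = e^(−0.02710 × 51.7) = 0.2463
Before dose 2, 1 dose has been given (aged 1τ).
C_trough = C₀ × r = 35.78 × 0.2463 = 8.813 mg/L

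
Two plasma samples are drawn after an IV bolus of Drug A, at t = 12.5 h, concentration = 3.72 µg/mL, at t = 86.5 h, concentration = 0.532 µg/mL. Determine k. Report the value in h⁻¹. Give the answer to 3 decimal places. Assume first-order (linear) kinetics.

k = ln(C₁/C₂) / (t₂ − t₁) = ln(3.72/0.532) / (86.5 − 12.5)
  = 1.945 / 74.00 = 0.02628 h⁻¹

0.026 h⁻¹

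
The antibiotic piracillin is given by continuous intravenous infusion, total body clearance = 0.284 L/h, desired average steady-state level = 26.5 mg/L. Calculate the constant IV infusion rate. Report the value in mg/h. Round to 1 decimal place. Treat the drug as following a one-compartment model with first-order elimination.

7.5 mg/h

At steady state, infusion rate R₀ = Css × CL = 26.5 × 0.2840 = 7.526 mg/h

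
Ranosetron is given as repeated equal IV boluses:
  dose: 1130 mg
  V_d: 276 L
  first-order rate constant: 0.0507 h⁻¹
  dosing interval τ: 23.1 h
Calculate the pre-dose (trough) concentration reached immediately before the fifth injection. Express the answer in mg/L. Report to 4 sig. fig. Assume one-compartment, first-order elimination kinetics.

1.822 mg/L

C₀ per dose = Dose / Vd = 1130 / 276 = 4.094 mg/L
Fraction remaining after one interval: r = e^(−kτ) = e^(−0.05070 × 23.1) = 0.3100
Before dose 5, 4 doses have been given (aged 1τ, 2τ, 3τ, 4τ).
C_trough = C₀ × (r + r² + … + r^4) = C₀ × r(1−r^4)/(1−r)
        = 4.094 × 0.3100 × (1 − 0.009235) / (1 − 0.3100) = 1.822 mg/L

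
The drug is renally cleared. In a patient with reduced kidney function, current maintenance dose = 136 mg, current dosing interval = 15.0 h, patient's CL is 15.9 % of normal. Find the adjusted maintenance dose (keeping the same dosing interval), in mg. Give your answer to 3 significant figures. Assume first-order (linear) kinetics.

21.6 mg

To keep the same average steady-state level, dosing rate must scale with clearance.
CL ratio = 15.9 / 100 = 0.1590
New dose (same interval) = 136 × 0.1590 = 21.62 mg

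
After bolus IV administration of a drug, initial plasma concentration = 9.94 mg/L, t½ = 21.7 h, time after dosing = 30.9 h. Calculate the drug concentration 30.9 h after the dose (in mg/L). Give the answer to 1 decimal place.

3.7 mg/L

k = ln2 / t½ = 0.693147 / 21.7 = 0.03194 h⁻¹
C = C₀ · e^(−k·t) = 9.940 × e^(−0.03194 × 30.9)
  = 9.940 × 0.3727 = 3.705 mg/L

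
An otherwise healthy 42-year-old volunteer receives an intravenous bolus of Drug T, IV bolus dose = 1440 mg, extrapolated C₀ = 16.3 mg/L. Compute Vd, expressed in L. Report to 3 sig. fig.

88.3 L

Vd = Dose / C₀ = 1440 / 16.3 = 88.34 L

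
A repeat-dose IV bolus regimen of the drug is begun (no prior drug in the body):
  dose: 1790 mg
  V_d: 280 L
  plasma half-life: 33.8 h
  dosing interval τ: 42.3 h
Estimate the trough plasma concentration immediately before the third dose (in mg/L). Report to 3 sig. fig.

C₀ per dose = Dose / Vd = 1790 / 280 = 6.393 mg/L
k = ln2 / t½ = 0.693147 / 33.8 = 0.02051 h⁻¹
Fraction remaining after one interval: r = e^(−kτ) = e^(−0.02051 × 42.3) = 0.4200
Before dose 3, 2 doses have been given (aged 1τ, 2τ).
C_trough = C₀ × (r + r²) = 6.393 × (0.4200 + 0.1764) = 3.813 mg/L

3.81 mg/L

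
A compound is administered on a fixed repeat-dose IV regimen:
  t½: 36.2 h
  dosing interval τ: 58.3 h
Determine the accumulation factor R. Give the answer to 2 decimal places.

1.49

k = ln2 / t½ = 0.693147 / 36.2 = 0.01915 h⁻¹
e^(−kτ) = e^(−0.01915 × 58.3) = 0.3274
Accumulation ratio R = 1 / (1 − e^(−kτ)) = 1 / (1 − 0.3274) = 1.487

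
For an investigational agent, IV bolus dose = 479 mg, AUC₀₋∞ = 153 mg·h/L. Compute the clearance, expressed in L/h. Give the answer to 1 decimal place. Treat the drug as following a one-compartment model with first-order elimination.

3.1 L/h

CL = Dose / AUC = 479 / 153 = 3.131 L/h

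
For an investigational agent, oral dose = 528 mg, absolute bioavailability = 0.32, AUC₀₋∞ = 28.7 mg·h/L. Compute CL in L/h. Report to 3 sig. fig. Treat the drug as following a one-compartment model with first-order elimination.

5.89 L/h

CL = F·Dose / AUC = 0.32 × 528 / 28.7 = 5.887 L/h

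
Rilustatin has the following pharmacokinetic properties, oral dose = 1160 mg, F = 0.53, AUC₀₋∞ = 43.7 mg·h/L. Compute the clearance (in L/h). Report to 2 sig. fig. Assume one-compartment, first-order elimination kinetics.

CL = F·Dose / AUC = 0.53 × 1160 / 43.7 = 14.07 L/h

14 L/h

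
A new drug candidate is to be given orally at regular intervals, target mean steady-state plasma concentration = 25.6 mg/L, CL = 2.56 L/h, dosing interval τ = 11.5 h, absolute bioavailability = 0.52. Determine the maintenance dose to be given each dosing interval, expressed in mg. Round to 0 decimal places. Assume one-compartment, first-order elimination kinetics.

At steady state, F × (Dose/τ) = Css × CL.
Dose = Css × CL × τ / F = 25.6 × 2.560 × 11.5 / 0.52 = 1449 mg

1449 mg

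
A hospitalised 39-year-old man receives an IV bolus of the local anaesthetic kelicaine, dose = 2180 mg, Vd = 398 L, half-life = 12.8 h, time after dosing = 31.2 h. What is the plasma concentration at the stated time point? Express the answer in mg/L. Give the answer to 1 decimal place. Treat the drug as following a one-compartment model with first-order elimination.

1.0 mg/L

C₀ = Dose / Vd = 2180 / 398 = 5.477 mg/L
k = ln2 / t½ = 0.693147 / 12.8 = 0.05415 h⁻¹
C = C₀ · e^(−k·t) = 5.477 × e^(−0.05415 × 31.2)
  = 5.477 × 0.1846 = 1.011 mg/L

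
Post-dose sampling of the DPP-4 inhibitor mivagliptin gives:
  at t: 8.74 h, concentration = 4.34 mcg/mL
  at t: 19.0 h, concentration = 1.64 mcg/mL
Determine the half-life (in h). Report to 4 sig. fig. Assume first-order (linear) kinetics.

k = ln(C₁/C₂) / (t₂ − t₁) = ln(4.34/1.64) / (19.0 − 8.74)
  = 0.9732 / 10.26 = 0.09485 h⁻¹
t½ = ln2 / k = 0.693147 / 0.09485 = 7.308 h

7.308 h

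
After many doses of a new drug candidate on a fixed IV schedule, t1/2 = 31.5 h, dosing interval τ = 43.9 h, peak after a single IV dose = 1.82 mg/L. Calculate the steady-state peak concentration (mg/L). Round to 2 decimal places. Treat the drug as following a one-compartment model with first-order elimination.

k = ln2 / t½ = 0.693147 / 31.5 = 0.02200 h⁻¹
e^(−kτ) = e^(−0.02200 × 43.9) = 0.3807
Accumulation ratio R = 1 / (1 − e^(−kτ)) = 1 / (1 − 0.3807) = 1.615
Steady-state peak = C₀ × R = 1.82 × 1.615 = 2.939 mg/L

2.94 mg/L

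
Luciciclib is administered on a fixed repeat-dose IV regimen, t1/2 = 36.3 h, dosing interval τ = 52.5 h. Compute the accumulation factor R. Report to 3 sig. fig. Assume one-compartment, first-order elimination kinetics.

1.58

k = ln2 / t½ = 0.693147 / 36.3 = 0.01909 h⁻¹
e^(−kτ) = e^(−0.01909 × 52.5) = 0.3671
Accumulation ratio R = 1 / (1 − e^(−kτ)) = 1 / (1 − 0.3671) = 1.580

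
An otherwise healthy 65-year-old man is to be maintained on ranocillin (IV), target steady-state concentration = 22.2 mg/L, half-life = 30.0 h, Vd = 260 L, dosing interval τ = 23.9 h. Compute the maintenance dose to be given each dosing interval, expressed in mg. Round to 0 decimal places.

k = ln2 / t½ = 0.693147 / 30.0 = 0.02310 h⁻¹
CL = k × Vd = 0.02310 × 260 = 6.006 L/h
At steady state, Dose/τ = Css × CL.
Dose = Css × CL × τ = 22.2 × 6.006 × 23.9 = 3187 mg

3187 mg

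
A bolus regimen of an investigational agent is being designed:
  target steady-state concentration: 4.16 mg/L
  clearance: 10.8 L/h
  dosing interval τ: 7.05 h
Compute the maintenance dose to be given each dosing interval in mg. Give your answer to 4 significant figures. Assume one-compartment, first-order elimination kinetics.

316.7 mg

At steady state, Dose/τ = Css × CL.
Dose = Css × CL × τ = 4.16 × 10.80 × 7.05 = 316.7 mg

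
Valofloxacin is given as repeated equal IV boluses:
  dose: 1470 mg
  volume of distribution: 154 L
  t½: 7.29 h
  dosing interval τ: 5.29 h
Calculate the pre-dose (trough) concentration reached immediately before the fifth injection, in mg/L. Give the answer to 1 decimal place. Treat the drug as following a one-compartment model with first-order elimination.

12.7 mg/L

C₀ per dose = Dose / Vd = 1470 / 154 = 9.545 mg/L
k = ln2 / t½ = 0.693147 / 7.29 = 0.09508 h⁻¹
Fraction remaining after one interval: r = e^(−kτ) = e^(−0.09508 × 5.29) = 0.6047
Before dose 5, 4 doses have been given (aged 1τ, 2τ, 3τ, 4τ).
C_trough = C₀ × (r + r² + … + r^4) = C₀ × r(1−r^4)/(1−r)
        = 9.545 × 0.6047 × (1 − 0.1337) / (1 − 0.6047) = 12.65 mg/L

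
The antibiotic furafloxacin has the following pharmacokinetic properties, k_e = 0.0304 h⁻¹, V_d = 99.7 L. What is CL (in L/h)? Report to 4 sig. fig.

CL = k × Vd = 0.0304 × 99.7 = 3.031 L/h

3.031 L/h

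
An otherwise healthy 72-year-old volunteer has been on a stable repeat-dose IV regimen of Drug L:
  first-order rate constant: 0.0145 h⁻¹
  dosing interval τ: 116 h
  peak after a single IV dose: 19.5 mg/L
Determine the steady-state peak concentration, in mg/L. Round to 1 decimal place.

e^(−kτ) = e^(−0.01450 × 116) = 0.1860
Accumulation ratio R = 1 / (1 − e^(−kτ)) = 1 / (1 − 0.1860) = 1.229
Steady-state peak = C₀ × R = 19.5 × 1.229 = 23.97 mg/L

24.0 mg/L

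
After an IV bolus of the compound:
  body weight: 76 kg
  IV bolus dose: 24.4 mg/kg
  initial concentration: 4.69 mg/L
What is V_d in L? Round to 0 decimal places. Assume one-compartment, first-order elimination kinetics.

395 L

Dose = 24.4 × 76 = 1854 mg
Vd = Dose / C₀ = 1854 / 4.69 = 395.3 L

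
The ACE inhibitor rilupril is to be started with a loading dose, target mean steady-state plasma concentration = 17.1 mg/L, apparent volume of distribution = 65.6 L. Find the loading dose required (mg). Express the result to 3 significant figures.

LD = Css × Vd = 17.1 × 65.6 = 1122 mg

1120 mg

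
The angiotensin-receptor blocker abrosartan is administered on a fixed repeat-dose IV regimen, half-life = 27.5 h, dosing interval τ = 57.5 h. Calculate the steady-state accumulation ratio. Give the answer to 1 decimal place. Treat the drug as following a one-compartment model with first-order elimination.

k = ln2 / t½ = 0.693147 / 27.5 = 0.02521 h⁻¹
e^(−kτ) = e^(−0.02521 × 57.5) = 0.2347
Accumulation ratio R = 1 / (1 − e^(−kτ)) = 1 / (1 − 0.2347) = 1.307

1.3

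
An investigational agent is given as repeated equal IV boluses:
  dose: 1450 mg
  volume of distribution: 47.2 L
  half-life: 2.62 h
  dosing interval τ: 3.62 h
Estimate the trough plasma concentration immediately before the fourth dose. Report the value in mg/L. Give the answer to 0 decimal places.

C₀ per dose = Dose / Vd = 1450 / 47.2 = 30.72 mg/L
k = ln2 / t½ = 0.693147 / 2.62 = 0.2646 h⁻¹
Fraction remaining after one interval: r = e^(−kτ) = e^(−0.2646 × 3.62) = 0.3837
Before dose 4, 3 doses have been given (aged 1τ, 2τ, 3τ).
C_trough = C₀ × (r + r² + … + r^3) = C₀ × r(1−r^3)/(1−r)
        = 30.72 × 0.3837 × (1 − 0.05649) / (1 − 0.3837) = 18.05 mg/L

18 mg/L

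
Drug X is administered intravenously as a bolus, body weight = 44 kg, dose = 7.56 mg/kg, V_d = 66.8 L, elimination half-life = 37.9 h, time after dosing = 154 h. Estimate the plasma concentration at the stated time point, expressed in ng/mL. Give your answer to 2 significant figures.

300 ng/mL

Total dose = 7.56 × 44 = 332.6 mg
C₀ = Dose / Vd = 332.6 / 66.8 = 4.979 mg/L
k = ln2 / t½ = 0.693147 / 37.9 = 0.01829 h⁻¹
C = C₀ · e^(−k·t) = 4.979 × e^(−0.01829 × 154)
  = 4.979 × 0.05981 = 0.2978 mg/L
Convert: 0.2978 mg/L × 1000 = 297.8 ng/mL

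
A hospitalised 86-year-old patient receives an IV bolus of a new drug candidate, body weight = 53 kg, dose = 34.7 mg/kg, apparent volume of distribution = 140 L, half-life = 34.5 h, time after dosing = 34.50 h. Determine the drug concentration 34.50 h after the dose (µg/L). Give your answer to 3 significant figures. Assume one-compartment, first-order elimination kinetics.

Total dose = 34.7 × 53 = 1839 mg
C₀ = Dose / Vd = 1839 / 140 = 13.14 mg/L
k = ln2 / t½ = 0.693147 / 34.5 = 0.02009 h⁻¹
t / t½ = 34.50 / 34.5 = 1 half-lives
C = C₀ × (1/2)^1 = 13.14 × 0.5000 = 6.570 mg/L
Convert: 6.570 mg/L × 1000 = 6570 µg/L

6570 µg/L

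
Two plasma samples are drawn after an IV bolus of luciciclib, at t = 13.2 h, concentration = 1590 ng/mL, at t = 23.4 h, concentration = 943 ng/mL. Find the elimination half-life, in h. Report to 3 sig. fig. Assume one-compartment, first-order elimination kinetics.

k = ln(C₁/C₂) / (t₂ − t₁) = ln(1590/943) / (23.4 − 13.2)
  = 0.5224 / 10.20 = 0.05122 h⁻¹
t½ = ln2 / k = 0.693147 / 0.05122 = 13.53 h

13.5 h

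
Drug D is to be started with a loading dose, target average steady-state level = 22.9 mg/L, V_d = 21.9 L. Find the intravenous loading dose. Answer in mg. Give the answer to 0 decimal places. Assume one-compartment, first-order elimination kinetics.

502 mg

LD = Css × Vd = 22.9 × 21.9 = 501.5 mg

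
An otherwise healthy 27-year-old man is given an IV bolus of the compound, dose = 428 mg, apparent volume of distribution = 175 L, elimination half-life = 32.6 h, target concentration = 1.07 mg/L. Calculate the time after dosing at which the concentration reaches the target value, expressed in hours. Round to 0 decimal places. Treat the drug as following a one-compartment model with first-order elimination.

C₀ = Dose / Vd = 428.0 / 175 = 2.446 mg/L
k = ln2 / t½ = 0.693147 / 32.6 = 0.02126 h⁻¹
t = ln(C₀ / C) / k = ln(2.446 / 1.07) / 0.02126
  = ln(2.286) / 0.02126 = 0.8268 / 0.02126 = 38.89 h

39 h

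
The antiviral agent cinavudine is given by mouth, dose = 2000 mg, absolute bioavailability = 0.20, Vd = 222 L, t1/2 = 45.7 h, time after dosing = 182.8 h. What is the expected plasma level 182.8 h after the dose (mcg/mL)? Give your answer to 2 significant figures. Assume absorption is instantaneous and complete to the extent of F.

0.11 mcg/mL

Amount reaching circulation = F × Dose = 0.20 × 2000 = 400.0 mg
C₀ = F·Dose / Vd = 400.0 / 222 = 1.802 mg/L
k = ln2 / t½ = 0.693147 / 45.7 = 0.01517 h⁻¹
t / t½ = 182.8 / 45.7 = 4 half-lives
C = C₀ × (1/2)^4 = 1.802 × 0.06250 = 0.1126 mg/L
(0.1126 mg/L = 0.1126 mcg/mL)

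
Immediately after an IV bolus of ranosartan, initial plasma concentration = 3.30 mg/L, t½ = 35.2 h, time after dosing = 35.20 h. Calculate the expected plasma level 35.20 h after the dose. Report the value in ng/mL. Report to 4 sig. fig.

1650 ng/mL

k = ln2 / t½ = 0.693147 / 35.2 = 0.01969 h⁻¹
t / t½ = 35.20 / 35.2 = 1 half-lives
C = C₀ × (1/2)^1 = 3.300 × 0.5000 = 1.650 mg/L
Convert: 1.650 mg/L × 1000 = 1650 ng/mL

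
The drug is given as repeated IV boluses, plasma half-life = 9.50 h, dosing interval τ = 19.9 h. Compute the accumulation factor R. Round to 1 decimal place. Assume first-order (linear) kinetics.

1.3

k = ln2 / t½ = 0.693147 / 9.50 = 0.07296 h⁻¹
e^(−kτ) = e^(−0.07296 × 19.9) = 0.2341
Accumulation ratio R = 1 / (1 − e^(−kτ)) = 1 / (1 − 0.2341) = 1.306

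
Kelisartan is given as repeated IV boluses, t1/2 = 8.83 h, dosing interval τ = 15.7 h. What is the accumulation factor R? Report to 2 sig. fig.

1.4

k = ln2 / t½ = 0.693147 / 8.83 = 0.07850 h⁻¹
e^(−kτ) = e^(−0.07850 × 15.7) = 0.2916
Accumulation ratio R = 1 / (1 − e^(−kτ)) = 1 / (1 − 0.2916) = 1.412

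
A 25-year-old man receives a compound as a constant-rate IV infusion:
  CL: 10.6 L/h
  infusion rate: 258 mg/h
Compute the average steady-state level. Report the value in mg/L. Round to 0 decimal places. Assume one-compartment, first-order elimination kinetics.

24 mg/L

At steady state Css = R₀ / CL = 258 / 10.60 = 24.34 mg/L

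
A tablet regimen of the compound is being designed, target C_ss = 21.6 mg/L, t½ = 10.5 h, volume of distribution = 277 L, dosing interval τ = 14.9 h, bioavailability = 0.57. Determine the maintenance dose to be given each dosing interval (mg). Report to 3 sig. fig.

10300 mg

k = ln2 / t½ = 0.693147 / 10.5 = 0.06601 h⁻¹
CL = k × Vd = 0.06601 × 277 = 18.28 L/h
At steady state, F × (Dose/τ) = Css × CL.
Dose = Css × CL × τ / F = 21.6 × 18.28 × 14.9 / 0.57 = 10320 mg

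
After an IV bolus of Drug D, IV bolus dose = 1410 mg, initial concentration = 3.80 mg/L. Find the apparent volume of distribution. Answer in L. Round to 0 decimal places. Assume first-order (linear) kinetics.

Vd = Dose / C₀ = 1410 / 3.80 = 371.1 L

371 L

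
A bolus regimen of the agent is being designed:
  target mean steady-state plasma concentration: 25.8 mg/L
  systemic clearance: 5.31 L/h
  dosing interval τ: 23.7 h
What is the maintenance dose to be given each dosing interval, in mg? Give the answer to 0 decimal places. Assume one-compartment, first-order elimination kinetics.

At steady state, Dose/τ = Css × CL.
Dose = Css × CL × τ = 25.8 × 5.310 × 23.7 = 3247 mg

3247 mg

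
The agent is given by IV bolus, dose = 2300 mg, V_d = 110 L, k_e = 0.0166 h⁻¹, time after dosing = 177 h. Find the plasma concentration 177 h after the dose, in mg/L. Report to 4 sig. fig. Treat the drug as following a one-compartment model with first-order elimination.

1.107 mg/L

C₀ = Dose / Vd = 2300 / 110 = 20.91 mg/L
C = C₀ · e^(−k·t) = 20.91 × e^(−0.01660 × 177)
  = 20.91 × 0.05296 = 1.107 mg/L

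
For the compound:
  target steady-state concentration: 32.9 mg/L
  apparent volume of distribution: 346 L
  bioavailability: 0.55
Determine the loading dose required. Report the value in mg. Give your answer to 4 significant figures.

20700 mg

LD = Css × Vd / F = 32.9 × 346 / 0.55 = 20700 mg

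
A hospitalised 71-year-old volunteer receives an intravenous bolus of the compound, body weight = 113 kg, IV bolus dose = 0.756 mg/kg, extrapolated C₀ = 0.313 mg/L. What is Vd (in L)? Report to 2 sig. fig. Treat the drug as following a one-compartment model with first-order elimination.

270 L

Dose = 0.756 × 113 = 85.43 mg
Vd = Dose / C₀ = 85.43 / 0.313 = 272.9 L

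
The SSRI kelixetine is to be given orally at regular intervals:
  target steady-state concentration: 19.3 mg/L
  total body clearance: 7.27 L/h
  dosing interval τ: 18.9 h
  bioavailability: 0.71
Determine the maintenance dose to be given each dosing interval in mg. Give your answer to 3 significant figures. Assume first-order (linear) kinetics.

3740 mg

At steady state, F × (Dose/τ) = Css × CL.
Dose = Css × CL × τ / F = 19.3 × 7.270 × 18.9 / 0.71 = 3735 mg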